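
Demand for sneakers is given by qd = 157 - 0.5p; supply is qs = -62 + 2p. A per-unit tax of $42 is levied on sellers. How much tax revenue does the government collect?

Pre-tax equilibrium: p* = 87.6, q* = 113.2.
Tax on sellers shifts supply to qs = -62 + 2(p − 42) = -146 + 2p.
157 - 0.5p = -146 + 2p gives buyer price pb = 121.2; sellers receive ps = 121.2 − 42 = 79.2.
New quantity: q = 157 − 0.5(121.2) = 96.4.
Revenue = 42 × 96.4 = 4048.8.

Tax revenue = 4048.8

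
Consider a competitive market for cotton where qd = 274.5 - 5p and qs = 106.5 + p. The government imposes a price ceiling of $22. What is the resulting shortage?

Equilibrium price would be p* = 28, so the ceiling at 22 binds.
At p = 22: qd = 274.5 − 5(22) = 164.5, qs = 106.5 + 1(22) = 128.5.
Shortage = 164.5 − 128.5 = 36.

Shortage = 36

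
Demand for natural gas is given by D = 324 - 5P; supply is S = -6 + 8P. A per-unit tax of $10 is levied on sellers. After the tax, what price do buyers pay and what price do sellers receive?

Pre-tax equilibrium: P* = 330/13, Q* = 2562/13.
Tax on sellers shifts supply to S = -6 + 8(P − 10) = -86 + 8P.
324 - 5P = -86 + 8P gives buyer price Pb = 410/13; sellers receive Ps = 410/13 − 10 = 280/13.
New quantity: Q = 324 − 5(410/13) = 2162/13.

Buyers pay 410/13, sellers receive 280/13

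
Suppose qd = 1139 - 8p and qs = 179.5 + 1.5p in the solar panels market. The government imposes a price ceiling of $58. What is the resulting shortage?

Equilibrium price would be p* = 101, so the ceiling at 58 binds.
At p = 58: qd = 1139 − 8(58) = 675, qs = 179.5 + 1.5(58) = 266.5.
Shortage = 675 − 266.5 = 408.5.

Shortage = 408.5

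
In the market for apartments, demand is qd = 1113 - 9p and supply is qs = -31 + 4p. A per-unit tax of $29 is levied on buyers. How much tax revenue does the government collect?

Tax revenue = 90741/13

Pre-tax equilibrium: p* = 88, q* = 321.
Tax on buyers shifts demand to qd = 1113 − 9(p + 29) = 852 - 9p.
852 - 9p = -31 + 4p gives seller price ps = 883/13; buyers pay pb = 883/13 + 29 = 1260/13.
New quantity: q = 1113 − 9(1260/13) = 3129/13.
Revenue = 29 × 3129/13 = 90741/13.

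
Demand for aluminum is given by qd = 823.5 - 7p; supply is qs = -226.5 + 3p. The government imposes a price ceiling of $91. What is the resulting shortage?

Shortage = 140

Equilibrium price would be p* = 105, so the ceiling at 91 binds.
At p = 91: qd = 823.5 − 7(91) = 186.5, qs = -226.5 + 3(91) = 46.5.
Shortage = 186.5 − 46.5 = 140.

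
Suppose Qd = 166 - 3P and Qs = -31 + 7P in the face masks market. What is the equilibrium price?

Set Qd = Qs: 166 - 3P = -31 + 7P.
197 = 10P, so P* = 19.7.
Q* = 166 − 3(19.7) = 106.9.

P* = 19.7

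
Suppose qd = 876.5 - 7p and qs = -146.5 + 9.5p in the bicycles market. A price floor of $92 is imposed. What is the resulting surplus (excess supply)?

Surplus = 495

Equilibrium price would be p* = 62, so the floor at 92 binds.
At p = 92: qd = 232.5, qs = 727.5.
Surplus = 727.5 − 232.5 = 495.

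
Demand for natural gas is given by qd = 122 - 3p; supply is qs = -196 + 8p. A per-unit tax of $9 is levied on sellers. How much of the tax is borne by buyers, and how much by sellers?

Pre-tax equilibrium: p* = 318/11, q* = 388/11.
Tax on sellers shifts supply to qs = -196 + 8(p − 9) = -268 + 8p.
122 - 3p = -268 + 8p gives buyer price pb = 390/11; sellers receive ps = 390/11 − 9 = 291/11.
New quantity: q = 122 − 3(390/11) = 172/11.
Buyer burden = 390/11 − 318/11 = 72/11; seller burden = 318/11 − 291/11 = 27/11.

Buyers bear 72/11, sellers bear 27/11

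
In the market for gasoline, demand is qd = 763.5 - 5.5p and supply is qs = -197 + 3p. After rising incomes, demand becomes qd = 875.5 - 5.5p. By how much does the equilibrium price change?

Original equilibrium: p* = 113, q* = 142.
New equilibrium: 875.5 - 5.5p = -197 + 3p, so 1072.5 = 8.5p and p' = 2145/17; q' = 875.5 − 5.5(2145/17) = 3086/17.
Change in price: 2145/17 − 113 = 224/17.

Δp = 224/17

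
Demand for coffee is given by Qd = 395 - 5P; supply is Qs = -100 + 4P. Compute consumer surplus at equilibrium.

Equilibrium: 395 - 5P = -100 + 4P gives P* = 55, Q* = 120.
Demand choke price (Qd = 0): P = 79.
CS = ½(79 − 55)(120) = 1440.

Consumer surplus = 1440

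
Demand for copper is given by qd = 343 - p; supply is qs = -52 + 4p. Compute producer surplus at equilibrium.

Equilibrium: 343 - p = -52 + 4p gives p* = 79, q* = 264.
Supply starts at p = 13 (where qs = 0).
PS = ½(79 − 13)(264) = 8712.

Producer surplus = 8712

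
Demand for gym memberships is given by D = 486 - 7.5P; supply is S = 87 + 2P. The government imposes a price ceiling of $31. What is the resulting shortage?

Shortage = 104.5

Equilibrium price would be P* = 42, so the ceiling at 31 binds.
At P = 31: D = 486 − 7.5(31) = 253.5, S = 87 + 2(31) = 149.
Shortage = 253.5 − 149 = 104.5.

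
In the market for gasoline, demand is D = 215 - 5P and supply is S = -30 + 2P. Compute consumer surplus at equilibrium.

Consumer surplus = 160

Equilibrium: 215 - 5P = -30 + 2P gives P* = 35, Q* = 40.
Demand choke price (D = 0): P = 43.
CS = ½(43 − 35)(40) = 160.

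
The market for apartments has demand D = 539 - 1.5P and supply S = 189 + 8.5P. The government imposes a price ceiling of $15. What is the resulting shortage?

Equilibrium price would be P* = 35, so the ceiling at 15 binds.
At P = 15: D = 539 − 1.5(15) = 516.5, S = 189 + 8.5(15) = 316.5.
Shortage = 516.5 − 316.5 = 200.

Shortage = 200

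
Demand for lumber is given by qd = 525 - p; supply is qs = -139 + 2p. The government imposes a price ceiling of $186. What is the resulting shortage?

Equilibrium price would be p* = 664/3, so the ceiling at 186 binds.
At p = 186: qd = 525 − 1(186) = 339, qs = -139 + 2(186) = 233.
Shortage = 339 − 233 = 106.

Shortage = 106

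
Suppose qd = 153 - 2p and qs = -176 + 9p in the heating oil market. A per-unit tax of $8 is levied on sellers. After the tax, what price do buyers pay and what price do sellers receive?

Buyers pay 401/11, sellers receive 313/11

Pre-tax equilibrium: p* = 329/11, q* = 1025/11.
Tax on sellers shifts supply to qs = -176 + 9(p − 8) = -248 + 9p.
153 - 2p = -248 + 9p gives buyer price pb = 401/11; sellers receive ps = 401/11 − 8 = 313/11.
New quantity: q = 153 − 2(401/11) = 881/11.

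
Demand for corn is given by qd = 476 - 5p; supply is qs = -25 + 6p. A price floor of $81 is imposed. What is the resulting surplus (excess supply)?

Surplus = 390

Equilibrium price would be p* = 501/11, so the floor at 81 binds.
At p = 81: qd = 71, qs = 461.
Surplus = 461 − 71 = 390.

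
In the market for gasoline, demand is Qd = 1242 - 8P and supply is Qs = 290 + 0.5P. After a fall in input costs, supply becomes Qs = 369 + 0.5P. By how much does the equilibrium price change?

ΔP = -158/17

Original equilibrium: P* = 112, Q* = 346.
New equilibrium: 1242 - 8P = 369 + 0.5P, so 873 = 8.5P and P' = 1746/17; Q' = 1242 − 8(1746/17) = 7146/17.
Change in price: 1746/17 − 112 = -158/17.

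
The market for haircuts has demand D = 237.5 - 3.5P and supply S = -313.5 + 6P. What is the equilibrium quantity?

Q* = 34.5

Set D = S: 237.5 - 3.5P = -313.5 + 6P.
551 = 9.5P, so P* = 58.
Q* = 237.5 − 3.5(58) = 34.5.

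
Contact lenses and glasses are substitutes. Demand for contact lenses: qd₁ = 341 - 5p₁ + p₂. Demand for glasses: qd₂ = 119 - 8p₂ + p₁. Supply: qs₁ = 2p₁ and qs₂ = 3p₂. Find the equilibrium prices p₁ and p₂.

p₁ = 1935/38, p₂ = 587/38

Market 1: 341 - 5p₁ + p₂ = 2p₁ → 7p₁ - p₂ = 341.
Market 2: 11p₂ - p₁ = 119.
Eliminating p₂: 11×(1) + 1×(2) gives 76p₁ = 3870, so p₁ = 1935/38.
Back-substitute into (2): p₂ = (119 + 1×1935/38) / 11 = 587/38.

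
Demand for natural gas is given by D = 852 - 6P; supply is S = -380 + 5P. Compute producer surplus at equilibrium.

Producer surplus = 3240

Equilibrium: 852 - 6P = -380 + 5P gives P* = 112, Q* = 180.
Supply starts at P = 76 (where S = 0).
PS = ½(112 − 76)(180) = 3240.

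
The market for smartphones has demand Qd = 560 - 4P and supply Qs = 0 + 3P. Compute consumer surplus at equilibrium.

Equilibrium: 560 - 4P = 0 + 3P gives P* = 80, Q* = 240.
Demand choke price (Qd = 0): P = 140.
CS = ½(140 − 80)(240) = 7200.

Consumer surplus = 7200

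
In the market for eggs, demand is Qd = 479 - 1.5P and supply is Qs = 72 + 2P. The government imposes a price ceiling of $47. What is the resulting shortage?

Shortage = 242.5

Equilibrium price would be P* = 814/7, so the ceiling at 47 binds.
At P = 47: Qd = 479 − 1.5(47) = 408.5, Qs = 72 + 2(47) = 166.
Shortage = 408.5 − 166 = 242.5.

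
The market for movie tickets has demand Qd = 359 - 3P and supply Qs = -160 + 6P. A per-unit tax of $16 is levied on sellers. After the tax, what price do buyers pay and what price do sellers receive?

Pre-tax equilibrium: P* = 173/3, Q* = 186.
Tax on sellers shifts supply to Qs = -160 + 6(P − 16) = -256 + 6P.
359 - 3P = -256 + 6P gives buyer price Pb = 205/3; sellers receive Ps = 205/3 − 16 = 157/3.
New quantity: Q = 359 − 3(205/3) = 154.

Buyers pay 205/3, sellers receive 157/3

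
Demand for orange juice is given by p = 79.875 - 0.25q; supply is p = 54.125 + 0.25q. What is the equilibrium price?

p* = 67

Set the two price expressions equal: 79.875 - 0.25q = 54.125 + 0.25q.
25.75 = 0.5q, so q* = 51.5.
p* = 79.875 − (0.25)(51.5) = 67.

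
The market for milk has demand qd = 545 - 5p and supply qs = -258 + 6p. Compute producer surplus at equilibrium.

Producer surplus = 2700

Equilibrium: 545 - 5p = -258 + 6p gives p* = 73, q* = 180.
Supply starts at p = 43 (where qs = 0).
PS = ½(73 − 43)(180) = 2700.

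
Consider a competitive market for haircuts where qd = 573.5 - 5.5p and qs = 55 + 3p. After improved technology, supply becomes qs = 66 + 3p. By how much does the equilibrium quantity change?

Δq = 121/17

Original equilibrium: p* = 61, q* = 238.
New equilibrium: 573.5 - 5.5p = 66 + 3p, so 507.5 = 8.5p and p' = 1015/17; q' = 573.5 − 5.5(1015/17) = 4167/17.
Change in quantity: 4167/17 − 238 = 121/17.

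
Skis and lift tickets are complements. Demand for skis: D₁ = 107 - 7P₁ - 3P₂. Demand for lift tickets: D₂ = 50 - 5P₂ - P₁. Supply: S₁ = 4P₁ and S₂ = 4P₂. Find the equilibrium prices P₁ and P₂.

Market 1: 107 - 7P₁ - 3P₂ = 4P₁ → 11P₁ + 3P₂ = 107.
Market 2: 9P₂ + P₁ = 50.
Eliminating P₂: 9×(1) − 3×(2) gives 96P₁ = 813, so P₁ = 8.46875.
Back-substitute into (2): P₂ = (50 − 1×8.46875) / 9 = 443/96.

P₁ = 8.46875, P₂ = 443/96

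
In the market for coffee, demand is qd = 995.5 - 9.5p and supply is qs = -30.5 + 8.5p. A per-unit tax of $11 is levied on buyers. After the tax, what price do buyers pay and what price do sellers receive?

Pre-tax equilibrium: p* = 57, q* = 454.
Tax on buyers shifts demand to qd = 995.5 − 9.5(p + 11) = 891 - 9.5p.
891 - 9.5p = -30.5 + 8.5p gives seller price ps = 1843/36; buyers pay pb = 1843/36 + 11 = 2239/36.
New quantity: q = 995.5 − 9.5(2239/36) = 29135/72.

Buyers pay 2239/36, sellers receive 1843/36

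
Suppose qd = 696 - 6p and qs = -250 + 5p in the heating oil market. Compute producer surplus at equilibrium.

Producer surplus = 3240

Equilibrium: 696 - 6p = -250 + 5p gives p* = 86, q* = 180.
Supply starts at p = 50 (where qs = 0).
PS = ½(86 − 50)(180) = 3240.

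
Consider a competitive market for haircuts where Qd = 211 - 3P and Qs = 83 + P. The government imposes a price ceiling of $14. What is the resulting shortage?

Equilibrium price would be P* = 32, so the ceiling at 14 binds.
At P = 14: Qd = 211 − 3(14) = 169, Qs = 83 + 1(14) = 97.
Shortage = 169 − 97 = 72.

Shortage = 72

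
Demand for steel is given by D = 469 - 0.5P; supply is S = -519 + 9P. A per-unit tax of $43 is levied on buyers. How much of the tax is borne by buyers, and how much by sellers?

Buyers bear 774/19, sellers bear 43/19

Pre-tax equilibrium: P* = 104, Q* = 417.
Tax on buyers shifts demand to D = 469 − 0.5(P + 43) = 447.5 - 0.5P.
447.5 - 0.5P = -519 + 9P gives seller price Ps = 1933/19; buyers pay Pb = 1933/19 + 43 = 2750/19.
New quantity: Q = 469 − 0.5(2750/19) = 7536/19.
Buyer burden = 2750/19 − 104 = 774/19; seller burden = 104 − 1933/19 = 43/19.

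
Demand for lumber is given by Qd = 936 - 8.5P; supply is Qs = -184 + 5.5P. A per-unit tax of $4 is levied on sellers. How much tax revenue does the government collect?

Pre-tax equilibrium: P* = 80, Q* = 256.
Tax on sellers shifts supply to Qs = -184 + 5.5(P − 4) = -206 + 5.5P.
936 - 8.5P = -206 + 5.5P gives buyer price Pb = 571/7; sellers receive Ps = 571/7 − 4 = 543/7.
New quantity: Q = 936 − 8.5(571/7) = 3397/14.
Revenue = 4 × 3397/14 = 6794/7.

Tax revenue = 6794/7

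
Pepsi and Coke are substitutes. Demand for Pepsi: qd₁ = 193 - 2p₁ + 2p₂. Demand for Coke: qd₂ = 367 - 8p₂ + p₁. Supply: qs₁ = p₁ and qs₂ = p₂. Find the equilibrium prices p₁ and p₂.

Market 1: 193 - 2p₁ + 2p₂ = p₁ → 3p₁ - 2p₂ = 193.
Market 2: 9p₂ - p₁ = 367.
Eliminating p₂: 9×(1) + 2×(2) gives 25p₁ = 2471, so p₁ = 98.84.
Back-substitute into (2): p₂ = (367 + 1×98.84) / 9 = 51.76.

p₁ = 98.84, p₂ = 51.76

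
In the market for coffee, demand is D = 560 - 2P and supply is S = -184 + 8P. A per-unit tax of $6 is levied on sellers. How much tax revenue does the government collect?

Pre-tax equilibrium: P* = 74.4, Q* = 411.2.
Tax on sellers shifts supply to S = -184 + 8(P − 6) = -232 + 8P.
560 - 2P = -232 + 8P gives buyer price Pb = 79.2; sellers receive Ps = 79.2 − 6 = 73.2.
New quantity: Q = 560 − 2(79.2) = 401.6.
Revenue = 6 × 401.6 = 2409.6.

Tax revenue = 2409.6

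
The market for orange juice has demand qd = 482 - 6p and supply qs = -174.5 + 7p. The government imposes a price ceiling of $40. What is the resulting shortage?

Equilibrium price would be p* = 50.5, so the ceiling at 40 binds.
At p = 40: qd = 482 − 6(40) = 242, qs = -174.5 + 7(40) = 105.5.
Shortage = 242 − 105.5 = 136.5.

Shortage = 136.5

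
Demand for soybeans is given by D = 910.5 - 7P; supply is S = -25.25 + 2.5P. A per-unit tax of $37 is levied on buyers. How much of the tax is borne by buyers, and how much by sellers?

Buyers bear 185/19, sellers bear 518/19

Pre-tax equilibrium: P* = 98.5, Q* = 221.
Tax on buyers shifts demand to D = 910.5 − 7(P + 37) = 651.5 - 7P.
651.5 - 7P = -25.25 + 2.5P gives seller price Ps = 2707/38; buyers pay Pb = 2707/38 + 37 = 4113/38.
New quantity: Q = 910.5 − 7(4113/38) = 2904/19.
Buyer burden = 4113/38 − 98.5 = 185/19; seller burden = 98.5 − 2707/38 = 518/19.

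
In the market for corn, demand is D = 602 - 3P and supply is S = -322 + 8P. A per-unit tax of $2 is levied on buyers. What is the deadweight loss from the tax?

Pre-tax equilibrium: P* = 84, Q* = 350.
Tax on buyers shifts demand to D = 602 − 3(P + 2) = 596 - 3P.
596 - 3P = -322 + 8P gives seller price Ps = 918/11; buyers pay Pb = 918/11 + 2 = 940/11.
New quantity: Q = 602 − 3(940/11) = 3802/11.
DWL = ½ × 2 × (350 − 3802/11) = 48/11.

Deadweight loss = 48/11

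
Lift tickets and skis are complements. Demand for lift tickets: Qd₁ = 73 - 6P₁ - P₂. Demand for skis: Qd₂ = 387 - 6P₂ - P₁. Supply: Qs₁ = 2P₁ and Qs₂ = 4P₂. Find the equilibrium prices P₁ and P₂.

Market 1: 73 - 6P₁ - P₂ = 2P₁ → 8P₁ + P₂ = 73.
Market 2: 10P₂ + P₁ = 387.
Eliminating P₂: 10×(1) − 1×(2) gives 79P₁ = 343, so P₁ = 343/79.
Back-substitute into (2): P₂ = (387 − 1×343/79) / 10 = 3023/79.

P₁ = 343/79, P₂ = 3023/79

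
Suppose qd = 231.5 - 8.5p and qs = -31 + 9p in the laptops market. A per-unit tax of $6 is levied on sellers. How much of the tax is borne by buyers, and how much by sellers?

Pre-tax equilibrium: p* = 15, q* = 104.
Tax on sellers shifts supply to qs = -31 + 9(p − 6) = -85 + 9p.
231.5 - 8.5p = -85 + 9p gives buyer price pb = 633/35; sellers receive ps = 633/35 − 6 = 423/35.
New quantity: q = 231.5 − 8.5(633/35) = 2722/35.
Buyer burden = 633/35 − 15 = 108/35; seller burden = 15 − 423/35 = 102/35.

Buyers bear 108/35, sellers bear 102/35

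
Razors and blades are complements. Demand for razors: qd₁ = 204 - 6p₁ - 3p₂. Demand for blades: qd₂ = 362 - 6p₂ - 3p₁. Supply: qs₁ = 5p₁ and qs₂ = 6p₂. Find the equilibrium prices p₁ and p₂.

p₁ = 454/41, p₂ = 3370/123

Market 1: 204 - 6p₁ - 3p₂ = 5p₁ → 11p₁ + 3p₂ = 204.
Market 2: 12p₂ + 3p₁ = 362.
Eliminating p₂: 12×(1) − 3×(2) gives 123p₁ = 1362, so p₁ = 454/41.
Back-substitute into (2): p₂ = (362 − 3×454/41) / 12 = 3370/123.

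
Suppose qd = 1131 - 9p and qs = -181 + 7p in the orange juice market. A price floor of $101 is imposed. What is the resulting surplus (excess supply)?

Equilibrium price would be p* = 82, so the floor at 101 binds.
At p = 101: qd = 222, qs = 526.
Surplus = 526 − 222 = 304.

Surplus = 304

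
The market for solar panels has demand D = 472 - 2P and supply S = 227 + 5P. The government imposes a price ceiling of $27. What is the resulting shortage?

Shortage = 56

Equilibrium price would be P* = 35, so the ceiling at 27 binds.
At P = 27: D = 472 − 2(27) = 418, S = 227 + 5(27) = 362.
Shortage = 418 − 362 = 56.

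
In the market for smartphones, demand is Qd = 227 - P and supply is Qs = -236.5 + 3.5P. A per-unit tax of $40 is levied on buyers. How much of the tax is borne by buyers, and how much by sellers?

Buyers bear 280/9, sellers bear 80/9

Pre-tax equilibrium: P* = 103, Q* = 124.
Tax on buyers shifts demand to Qd = 227 − 1(P + 40) = 187 - P.
187 - P = -236.5 + 3.5P gives seller price Ps = 847/9; buyers pay Pb = 847/9 + 40 = 1207/9.
New quantity: Q = 227 − 1(1207/9) = 836/9.
Buyer burden = 1207/9 − 103 = 280/9; seller burden = 103 − 847/9 = 80/9.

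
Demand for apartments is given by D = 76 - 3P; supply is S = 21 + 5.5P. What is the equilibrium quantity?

Set D = S: 76 - 3P = 21 + 5.5P.
55 = 8.5P, so P* = 110/17.
Q* = 76 − 3(110/17) = 962/17.

Q* = 962/17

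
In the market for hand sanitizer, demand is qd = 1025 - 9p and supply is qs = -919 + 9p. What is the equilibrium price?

p* = 108

Set qd = qs: 1025 - 9p = -919 + 9p.
1944 = 18p, so p* = 108.
q* = 1025 − 9(108) = 53.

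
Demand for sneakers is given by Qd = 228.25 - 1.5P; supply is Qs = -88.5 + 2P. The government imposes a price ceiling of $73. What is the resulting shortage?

Equilibrium price would be P* = 90.5, so the ceiling at 73 binds.
At P = 73: Qd = 228.25 − 1.5(73) = 118.75, Qs = -88.5 + 2(73) = 57.5.
Shortage = 118.75 − 57.5 = 61.25.

Shortage = 61.25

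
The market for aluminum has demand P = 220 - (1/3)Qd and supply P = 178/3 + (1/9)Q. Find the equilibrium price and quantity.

P* = 99.5, Q* = 361.5

Set the two price expressions equal: 220 - (1/3)Q = 178/3 + (1/9)Q.
482/3 = (4/9)Q, so Q* = 361.5.
P* = 220 − (1/3)(361.5) = 99.5.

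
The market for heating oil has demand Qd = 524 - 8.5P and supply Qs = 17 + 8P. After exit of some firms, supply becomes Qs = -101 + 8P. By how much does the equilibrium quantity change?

Original equilibrium: P* = 338/11, Q* = 2891/11.
New equilibrium: 524 - 8.5P = -101 + 8P, so 625 = 16.5P and P' = 1250/33; Q' = 524 − 8.5(1250/33) = 6667/33.
Change in quantity: 6667/33 − 2891/11 = -2006/33.

ΔQ = -2006/33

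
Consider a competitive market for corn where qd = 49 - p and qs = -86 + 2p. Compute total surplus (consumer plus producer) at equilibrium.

Equilibrium: 49 - p = -86 + 2p gives p* = 45, q* = 4.
Demand choke price: p = 49; supply starts at p = 43.
CS = ½(49 − 45)(4) = 8; PS = ½(45 − 43)(4) = 4.

Total surplus = 12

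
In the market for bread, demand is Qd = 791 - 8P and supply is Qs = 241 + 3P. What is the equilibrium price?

Set Qd = Qs: 791 - 8P = 241 + 3P.
550 = 11P, so P* = 50.
Q* = 791 − 8(50) = 391.

P* = 50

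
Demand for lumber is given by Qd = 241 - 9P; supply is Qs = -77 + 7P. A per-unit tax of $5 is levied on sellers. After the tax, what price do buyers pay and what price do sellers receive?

Buyers pay $22.0625, sellers receive $17.0625

Pre-tax equilibrium: P* = 19.875, Q* = 62.125.
Tax on sellers shifts supply to Qs = -77 + 7(P − 5) = -112 + 7P.
241 - 9P = -112 + 7P gives buyer price Pb = 22.0625; sellers receive Ps = 22.0625 − 5 = 17.0625.
New quantity: Q = 241 − 9(22.0625) = 42.4375.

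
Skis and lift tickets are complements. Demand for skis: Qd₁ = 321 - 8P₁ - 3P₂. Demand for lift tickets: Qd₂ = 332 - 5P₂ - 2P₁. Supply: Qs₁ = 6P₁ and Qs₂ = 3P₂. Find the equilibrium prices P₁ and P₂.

Market 1: 321 - 8P₁ - 3P₂ = 6P₁ → 14P₁ + 3P₂ = 321.
Market 2: 8P₂ + 2P₁ = 332.
Eliminating P₂: 8×(1) − 3×(2) gives 106P₁ = 1572, so P₁ = 786/53.
Back-substitute into (2): P₂ = (332 − 2×786/53) / 8 = 2003/53.

P₁ = 786/53, P₂ = 2003/53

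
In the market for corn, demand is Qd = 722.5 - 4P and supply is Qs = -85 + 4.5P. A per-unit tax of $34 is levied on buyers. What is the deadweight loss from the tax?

Pre-tax equilibrium: P* = 95, Q* = 342.5.
Tax on buyers shifts demand to Qd = 722.5 − 4(P + 34) = 586.5 - 4P.
586.5 - 4P = -85 + 4.5P gives seller price Ps = 79; buyers pay Pb = 79 + 34 = 113.
New quantity: Q = 722.5 − 4(113) = 270.5.
DWL = ½ × 34 × (342.5 − 270.5) = 1224.

Deadweight loss = 1224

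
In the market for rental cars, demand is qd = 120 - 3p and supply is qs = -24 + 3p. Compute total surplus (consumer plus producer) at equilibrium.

Total surplus = 768

Equilibrium: 120 - 3p = -24 + 3p gives p* = 24, q* = 48.
Demand choke price: p = 40; supply starts at p = 8.
CS = ½(40 − 24)(48) = 384; PS = ½(24 − 8)(48) = 384.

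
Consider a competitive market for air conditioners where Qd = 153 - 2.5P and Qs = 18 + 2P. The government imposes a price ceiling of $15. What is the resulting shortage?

Shortage = 67.5

Equilibrium price would be P* = 30, so the ceiling at 15 binds.
At P = 15: Qd = 153 − 2.5(15) = 115.5, Qs = 18 + 2(15) = 48.
Shortage = 115.5 − 48 = 67.5.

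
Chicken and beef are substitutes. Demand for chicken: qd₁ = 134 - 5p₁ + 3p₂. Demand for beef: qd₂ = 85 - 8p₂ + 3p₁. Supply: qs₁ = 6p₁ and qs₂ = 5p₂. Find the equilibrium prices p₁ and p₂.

p₁ = 1997/134, p₂ = 1337/134

Market 1: 134 - 5p₁ + 3p₂ = 6p₁ → 11p₁ - 3p₂ = 134.
Market 2: 13p₂ - 3p₁ = 85.
Eliminating p₂: 13×(1) + 3×(2) gives 134p₁ = 1997, so p₁ = 1997/134.
Back-substitute into (2): p₂ = (85 + 3×1997/134) / 13 = 1337/134.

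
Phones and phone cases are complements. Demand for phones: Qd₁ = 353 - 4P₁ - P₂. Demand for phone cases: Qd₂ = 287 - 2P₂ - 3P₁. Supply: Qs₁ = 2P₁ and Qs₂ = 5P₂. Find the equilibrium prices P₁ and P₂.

P₁ = 56, P₂ = 17

Market 1: 353 - 4P₁ - P₂ = 2P₁ → 6P₁ + P₂ = 353.
Market 2: 7P₂ + 3P₁ = 287.
Eliminating P₂: 7×(1) − 1×(2) gives 39P₁ = 2184, so P₁ = 56.
Back-substitute into (2): P₂ = (287 − 3×56) / 7 = 17.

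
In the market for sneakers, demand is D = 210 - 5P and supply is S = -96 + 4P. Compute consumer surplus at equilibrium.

Consumer surplus = 160

Equilibrium: 210 - 5P = -96 + 4P gives P* = 34, Q* = 40.
Demand choke price (D = 0): P = 42.
CS = ½(42 − 34)(40) = 160.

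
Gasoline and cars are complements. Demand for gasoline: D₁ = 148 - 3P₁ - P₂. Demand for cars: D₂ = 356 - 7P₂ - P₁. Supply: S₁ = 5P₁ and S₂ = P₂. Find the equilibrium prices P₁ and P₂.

P₁ = 92/7, P₂ = 300/7

Market 1: 148 - 3P₁ - P₂ = 5P₁ → 8P₁ + P₂ = 148.
Market 2: 8P₂ + P₁ = 356.
Eliminating P₂: 8×(1) − 1×(2) gives 63P₁ = 828, so P₁ = 92/7.
Back-substitute into (2): P₂ = (356 − 1×92/7) / 8 = 300/7.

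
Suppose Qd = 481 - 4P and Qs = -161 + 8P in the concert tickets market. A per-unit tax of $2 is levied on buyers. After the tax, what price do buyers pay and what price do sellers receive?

Buyers pay 329/6, sellers receive 317/6

Pre-tax equilibrium: P* = 53.5, Q* = 267.
Tax on buyers shifts demand to Qd = 481 − 4(P + 2) = 473 - 4P.
473 - 4P = -161 + 8P gives seller price Ps = 317/6; buyers pay Pb = 317/6 + 2 = 329/6.
New quantity: Q = 481 − 4(329/6) = 785/3.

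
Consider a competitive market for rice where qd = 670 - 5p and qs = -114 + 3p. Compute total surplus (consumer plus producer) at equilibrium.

Total surplus = 8640

Equilibrium: 670 - 5p = -114 + 3p gives p* = 98, q* = 180.
Demand choke price: p = 134; supply starts at p = 38.
CS = ½(134 − 98)(180) = 3240; PS = ½(98 − 38)(180) = 5400.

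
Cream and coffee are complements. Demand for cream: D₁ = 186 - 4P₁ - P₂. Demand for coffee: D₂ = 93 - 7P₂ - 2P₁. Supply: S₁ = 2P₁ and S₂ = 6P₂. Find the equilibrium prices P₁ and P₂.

Market 1: 186 - 4P₁ - P₂ = 2P₁ → 6P₁ + P₂ = 186.
Market 2: 13P₂ + 2P₁ = 93.
Eliminating P₂: 13×(1) − 1×(2) gives 76P₁ = 2325, so P₁ = 2325/76.
Back-substitute into (2): P₂ = (93 − 2×2325/76) / 13 = 93/38.

P₁ = 2325/76, P₂ = 93/38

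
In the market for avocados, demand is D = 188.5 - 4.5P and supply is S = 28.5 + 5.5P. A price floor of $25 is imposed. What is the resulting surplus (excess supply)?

Surplus = 90

Equilibrium price would be P* = 16, so the floor at 25 binds.
At P = 25: D = 76, S = 166.
Surplus = 166 − 76 = 90.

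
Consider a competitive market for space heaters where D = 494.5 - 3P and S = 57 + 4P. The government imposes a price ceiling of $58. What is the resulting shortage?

Equilibrium price would be P* = 62.5, so the ceiling at 58 binds.
At P = 58: D = 494.5 − 3(58) = 320.5, S = 57 + 4(58) = 289.
Shortage = 320.5 − 289 = 31.5.

Shortage = 31.5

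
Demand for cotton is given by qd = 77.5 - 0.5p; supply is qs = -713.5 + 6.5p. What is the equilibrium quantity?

q* = 21

Set qd = qs: 77.5 - 0.5p = -713.5 + 6.5p.
791 = 7p, so p* = 113.
q* = 77.5 − 0.5(113) = 21.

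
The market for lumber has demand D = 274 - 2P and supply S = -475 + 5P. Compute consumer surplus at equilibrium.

Consumer surplus = 900

Equilibrium: 274 - 2P = -475 + 5P gives P* = 107, Q* = 60.
Demand choke price (D = 0): P = 137.
CS = ½(137 − 107)(60) = 900.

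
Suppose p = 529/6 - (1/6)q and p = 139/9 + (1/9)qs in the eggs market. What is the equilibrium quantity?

Set the two price expressions equal: 529/6 - (1/6)q = 139/9 + (1/9)q.
1309/18 = (5/18)q, so q* = 261.8.
p* = 529/6 − (1/6)(261.8) = 668/15.

q* = 261.8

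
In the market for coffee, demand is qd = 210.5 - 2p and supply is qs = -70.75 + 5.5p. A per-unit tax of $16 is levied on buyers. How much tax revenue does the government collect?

Tax revenue = 26888/15

Pre-tax equilibrium: p* = 37.5, q* = 135.5.
Tax on buyers shifts demand to qd = 210.5 − 2(p + 16) = 178.5 - 2p.
178.5 - 2p = -70.75 + 5.5p gives seller price ps = 997/30; buyers pay pb = 997/30 + 16 = 1477/30.
New quantity: q = 210.5 − 2(1477/30) = 3361/30.
Revenue = 16 × 3361/30 = 26888/15.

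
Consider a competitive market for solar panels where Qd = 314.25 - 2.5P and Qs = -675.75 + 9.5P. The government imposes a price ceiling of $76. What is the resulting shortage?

Shortage = 78

Equilibrium price would be P* = 82.5, so the ceiling at 76 binds.
At P = 76: Qd = 314.25 − 2.5(76) = 124.25, Qs = -675.75 + 9.5(76) = 46.25.
Shortage = 124.25 − 46.25 = 78.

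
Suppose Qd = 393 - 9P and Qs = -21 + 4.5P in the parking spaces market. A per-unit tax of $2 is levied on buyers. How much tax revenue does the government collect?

Pre-tax equilibrium: P* = 92/3, Q* = 117.
Tax on buyers shifts demand to Qd = 393 − 9(P + 2) = 375 - 9P.
375 - 9P = -21 + 4.5P gives seller price Ps = 88/3; buyers pay Pb = 88/3 + 2 = 94/3.
New quantity: Q = 393 − 9(94/3) = 111.
Revenue = 2 × 111 = 222.

Tax revenue = 222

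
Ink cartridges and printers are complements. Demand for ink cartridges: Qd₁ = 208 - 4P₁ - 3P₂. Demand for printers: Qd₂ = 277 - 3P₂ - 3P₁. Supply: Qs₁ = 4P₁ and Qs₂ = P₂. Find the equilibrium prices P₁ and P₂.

P₁ = 1/23, P₂ = 1592/23

Market 1: 208 - 4P₁ - 3P₂ = 4P₁ → 8P₁ + 3P₂ = 208.
Market 2: 4P₂ + 3P₁ = 277.
Eliminating P₂: 4×(1) − 3×(2) gives 23P₁ = 1, so P₁ = 1/23.
Back-substitute into (2): P₂ = (277 − 3×1/23) / 4 = 1592/23.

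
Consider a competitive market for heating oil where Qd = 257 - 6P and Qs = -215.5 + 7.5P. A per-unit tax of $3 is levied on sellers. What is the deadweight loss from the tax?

Deadweight loss = 15

Pre-tax equilibrium: P* = 35, Q* = 47.
Tax on sellers shifts supply to Qs = -215.5 + 7.5(P − 3) = -238 + 7.5P.
257 - 6P = -238 + 7.5P gives buyer price Pb = 110/3; sellers receive Ps = 110/3 − 3 = 101/3.
New quantity: Q = 257 − 6(110/3) = 37.
DWL = ½ × 3 × (47 − 37) = 15.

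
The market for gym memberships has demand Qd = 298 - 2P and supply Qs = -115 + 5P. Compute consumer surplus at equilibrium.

Equilibrium: 298 - 2P = -115 + 5P gives P* = 59, Q* = 180.
Demand choke price (Qd = 0): P = 149.
CS = ½(149 − 59)(180) = 8100.

Consumer surplus = 8100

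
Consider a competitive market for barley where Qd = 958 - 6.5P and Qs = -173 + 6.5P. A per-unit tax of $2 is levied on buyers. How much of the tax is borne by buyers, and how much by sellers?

Pre-tax equilibrium: P* = 87, Q* = 392.5.
Tax on buyers shifts demand to Qd = 958 − 6.5(P + 2) = 945 - 6.5P.
945 - 6.5P = -173 + 6.5P gives seller price Ps = 86; buyers pay Pb = 86 + 2 = 88.
New quantity: Q = 958 − 6.5(88) = 386.
Buyer burden = 88 − 87 = 1; seller burden = 87 − 86 = 1.

Buyers bear $1, sellers bear $1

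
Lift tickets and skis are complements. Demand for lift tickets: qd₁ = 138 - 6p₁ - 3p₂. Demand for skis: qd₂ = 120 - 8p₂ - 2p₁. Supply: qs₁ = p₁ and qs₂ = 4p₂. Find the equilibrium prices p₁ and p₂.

Market 1: 138 - 6p₁ - 3p₂ = p₁ → 7p₁ + 3p₂ = 138.
Market 2: 12p₂ + 2p₁ = 120.
Eliminating p₂: 12×(1) − 3×(2) gives 78p₁ = 1296, so p₁ = 216/13.
Back-substitute into (2): p₂ = (120 − 2×216/13) / 12 = 94/13.

p₁ = 216/13, p₂ = 94/13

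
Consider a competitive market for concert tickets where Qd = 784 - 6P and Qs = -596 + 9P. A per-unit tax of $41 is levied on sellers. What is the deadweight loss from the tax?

Deadweight loss = 3025.8

Pre-tax equilibrium: P* = 92, Q* = 232.
Tax on sellers shifts supply to Qs = -596 + 9(P − 41) = -965 + 9P.
784 - 6P = -965 + 9P gives buyer price Pb = 116.6; sellers receive Ps = 116.6 − 41 = 75.6.
New quantity: Q = 784 − 6(116.6) = 84.4.
DWL = ½ × 41 × (232 − 84.4) = 3025.8.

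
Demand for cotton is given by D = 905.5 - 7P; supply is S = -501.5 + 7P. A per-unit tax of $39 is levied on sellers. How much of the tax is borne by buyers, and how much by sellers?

Buyers bear $19.5, sellers bear $19.5

Pre-tax equilibrium: P* = 100.5, Q* = 202.
Tax on sellers shifts supply to S = -501.5 + 7(P − 39) = -774.5 + 7P.
905.5 - 7P = -774.5 + 7P gives buyer price Pb = 120; sellers receive Ps = 120 − 39 = 81.
New quantity: Q = 905.5 − 7(120) = 65.5.
Buyer burden = 120 − 100.5 = 19.5; seller burden = 100.5 − 81 = 19.5.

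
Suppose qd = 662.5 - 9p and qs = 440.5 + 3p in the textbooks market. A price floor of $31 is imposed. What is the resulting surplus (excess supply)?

Equilibrium price would be p* = 18.5, so the floor at 31 binds.
At p = 31: qd = 383.5, qs = 533.5.
Surplus = 533.5 − 383.5 = 150.

Surplus = 150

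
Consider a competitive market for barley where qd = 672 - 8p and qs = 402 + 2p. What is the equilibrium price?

p* = 27

Set qd = qs: 672 - 8p = 402 + 2p.
270 = 10p, so p* = 27.
q* = 672 − 8(27) = 456.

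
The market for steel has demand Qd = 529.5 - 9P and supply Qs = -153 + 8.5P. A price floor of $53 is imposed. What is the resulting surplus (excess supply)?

Equilibrium price would be P* = 39, so the floor at 53 binds.
At P = 53: Qd = 52.5, Qs = 297.5.
Surplus = 297.5 − 52.5 = 245.

Surplus = 245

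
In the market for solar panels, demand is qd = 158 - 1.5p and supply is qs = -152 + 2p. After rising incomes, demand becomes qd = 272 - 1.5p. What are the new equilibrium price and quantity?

p' = 848/7, q' = 632/7

Original equilibrium: p* = 620/7, q* = 176/7.
New equilibrium: 272 - 1.5p = -152 + 2p, so 424 = 3.5p and p' = 848/7; q' = 272 − 1.5(848/7) = 632/7.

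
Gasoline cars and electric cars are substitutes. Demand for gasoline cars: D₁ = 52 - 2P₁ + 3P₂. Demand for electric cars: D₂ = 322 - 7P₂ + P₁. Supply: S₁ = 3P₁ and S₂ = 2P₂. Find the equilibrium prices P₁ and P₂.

P₁ = 239/7, P₂ = 277/7

Market 1: 52 - 2P₁ + 3P₂ = 3P₁ → 5P₁ - 3P₂ = 52.
Market 2: 9P₂ - P₁ = 322.
Eliminating P₂: 9×(1) + 3×(2) gives 42P₁ = 1434, so P₁ = 239/7.
Back-substitute into (2): P₂ = (322 + 1×239/7) / 9 = 277/7.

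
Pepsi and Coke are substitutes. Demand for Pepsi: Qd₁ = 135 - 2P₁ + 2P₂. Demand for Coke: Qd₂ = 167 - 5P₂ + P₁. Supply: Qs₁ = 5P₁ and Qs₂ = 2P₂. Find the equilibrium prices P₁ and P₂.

Market 1: 135 - 2P₁ + 2P₂ = 5P₁ → 7P₁ - 2P₂ = 135.
Market 2: 7P₂ - P₁ = 167.
Eliminating P₂: 7×(1) + 2×(2) gives 47P₁ = 1279, so P₁ = 1279/47.
Back-substitute into (2): P₂ = (167 + 1×1279/47) / 7 = 1304/47.

P₁ = 1279/47, P₂ = 1304/47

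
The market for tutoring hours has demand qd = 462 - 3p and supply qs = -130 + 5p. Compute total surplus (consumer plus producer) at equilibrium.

Equilibrium: 462 - 3p = -130 + 5p gives p* = 74, q* = 240.
Demand choke price: p = 154; supply starts at p = 26.
CS = ½(154 − 74)(240) = 9600; PS = ½(74 − 26)(240) = 5760.

Total surplus = 15360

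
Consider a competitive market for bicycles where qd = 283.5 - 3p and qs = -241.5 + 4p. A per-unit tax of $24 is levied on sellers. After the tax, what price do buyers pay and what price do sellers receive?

Buyers pay 621/7, sellers receive 453/7

Pre-tax equilibrium: p* = 75, q* = 58.5.
Tax on sellers shifts supply to qs = -241.5 + 4(p − 24) = -337.5 + 4p.
283.5 - 3p = -337.5 + 4p gives buyer price pb = 621/7; sellers receive ps = 621/7 − 24 = 453/7.
New quantity: q = 283.5 − 3(621/7) = 243/14.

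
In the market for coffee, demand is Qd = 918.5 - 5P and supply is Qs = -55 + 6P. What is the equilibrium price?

Set Qd = Qs: 918.5 - 5P = -55 + 6P.
973.5 = 11P, so P* = 88.5.
Q* = 918.5 − 5(88.5) = 476.

P* = 88.5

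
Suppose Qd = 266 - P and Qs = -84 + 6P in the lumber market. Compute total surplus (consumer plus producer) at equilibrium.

Equilibrium: 266 - P = -84 + 6P gives P* = 50, Q* = 216.
Demand choke price: P = 266; supply starts at P = 14.
CS = ½(266 − 50)(216) = 23328; PS = ½(50 − 14)(216) = 3888.

Total surplus = 27216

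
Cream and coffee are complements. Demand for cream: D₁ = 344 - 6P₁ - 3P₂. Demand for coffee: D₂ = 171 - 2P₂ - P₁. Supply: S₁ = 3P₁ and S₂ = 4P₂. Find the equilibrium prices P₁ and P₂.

Market 1: 344 - 6P₁ - 3P₂ = 3P₁ → 9P₁ + 3P₂ = 344.
Market 2: 6P₂ + P₁ = 171.
Eliminating P₂: 6×(1) − 3×(2) gives 51P₁ = 1551, so P₁ = 517/17.
Back-substitute into (2): P₂ = (171 − 1×517/17) / 6 = 1195/51.

P₁ = 517/17, P₂ = 1195/51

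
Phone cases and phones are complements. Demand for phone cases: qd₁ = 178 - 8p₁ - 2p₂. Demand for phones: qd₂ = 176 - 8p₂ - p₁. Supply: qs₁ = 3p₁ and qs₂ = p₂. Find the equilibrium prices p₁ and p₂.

p₁ = 1250/97, p₂ = 1758/97

Market 1: 178 - 8p₁ - 2p₂ = 3p₁ → 11p₁ + 2p₂ = 178.
Market 2: 9p₂ + p₁ = 176.
Eliminating p₂: 9×(1) − 2×(2) gives 97p₁ = 1250, so p₁ = 1250/97.
Back-substitute into (2): p₂ = (176 − 1×1250/97) / 9 = 1758/97.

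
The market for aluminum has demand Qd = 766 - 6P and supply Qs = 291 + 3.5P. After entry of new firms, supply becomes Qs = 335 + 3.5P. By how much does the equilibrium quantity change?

ΔQ = 528/19

Original equilibrium: P* = 50, Q* = 466.
New equilibrium: 766 - 6P = 335 + 3.5P, so 431 = 9.5P and P' = 862/19; Q' = 766 − 6(862/19) = 9382/19.
Change in quantity: 9382/19 − 466 = 528/19.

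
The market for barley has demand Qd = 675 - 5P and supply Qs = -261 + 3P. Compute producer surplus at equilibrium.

Producer surplus = 1350

Equilibrium: 675 - 5P = -261 + 3P gives P* = 117, Q* = 90.
Supply starts at P = 87 (where Qs = 0).
PS = ½(117 − 87)(90) = 1350.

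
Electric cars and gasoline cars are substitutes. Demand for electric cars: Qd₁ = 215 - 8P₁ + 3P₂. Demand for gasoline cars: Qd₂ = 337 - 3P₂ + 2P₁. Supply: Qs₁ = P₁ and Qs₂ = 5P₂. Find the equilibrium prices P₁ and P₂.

Market 1: 215 - 8P₁ + 3P₂ = P₁ → 9P₁ - 3P₂ = 215.
Market 2: 8P₂ - 2P₁ = 337.
Eliminating P₂: 8×(1) + 3×(2) gives 66P₁ = 2731, so P₁ = 2731/66.
Back-substitute into (2): P₂ = (337 + 2×2731/66) / 8 = 3463/66.

P₁ = 2731/66, P₂ = 3463/66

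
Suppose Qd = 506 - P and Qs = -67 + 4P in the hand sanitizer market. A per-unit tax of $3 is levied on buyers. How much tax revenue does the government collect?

Tax revenue = 1167

Pre-tax equilibrium: P* = 114.6, Q* = 391.4.
Tax on buyers shifts demand to Qd = 506 − 1(P + 3) = 503 - P.
503 - P = -67 + 4P gives seller price Ps = 114; buyers pay Pb = 114 + 3 = 117.
New quantity: Q = 506 − 1(117) = 389.
Revenue = 3 × 389 = 1167.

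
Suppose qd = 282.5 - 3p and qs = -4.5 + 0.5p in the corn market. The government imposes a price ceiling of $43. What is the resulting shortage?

Shortage = 136.5

Equilibrium price would be p* = 82, so the ceiling at 43 binds.
At p = 43: qd = 282.5 − 3(43) = 153.5, qs = -4.5 + 0.5(43) = 17.
Shortage = 153.5 − 17 = 136.5.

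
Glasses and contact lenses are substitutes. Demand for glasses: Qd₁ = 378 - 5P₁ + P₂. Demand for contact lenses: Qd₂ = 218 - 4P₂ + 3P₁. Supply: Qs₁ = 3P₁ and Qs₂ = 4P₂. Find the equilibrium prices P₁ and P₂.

P₁ = 3242/61, P₂ = 2878/61

Market 1: 378 - 5P₁ + P₂ = 3P₁ → 8P₁ - P₂ = 378.
Market 2: 8P₂ - 3P₁ = 218.
Eliminating P₂: 8×(1) + 1×(2) gives 61P₁ = 3242, so P₁ = 3242/61.
Back-substitute into (2): P₂ = (218 + 3×3242/61) / 8 = 2878/61.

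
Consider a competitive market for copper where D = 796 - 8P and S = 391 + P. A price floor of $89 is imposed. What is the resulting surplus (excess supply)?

Equilibrium price would be P* = 45, so the floor at 89 binds.
At P = 89: D = 84, S = 480.
Surplus = 480 − 84 = 396.

Surplus = 396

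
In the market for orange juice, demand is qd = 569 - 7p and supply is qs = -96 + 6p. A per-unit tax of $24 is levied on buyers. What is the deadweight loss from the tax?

Pre-tax equilibrium: p* = 665/13, q* = 2742/13.
Tax on buyers shifts demand to qd = 569 − 7(p + 24) = 401 - 7p.
401 - 7p = -96 + 6p gives seller price ps = 497/13; buyers pay pb = 497/13 + 24 = 809/13.
New quantity: q = 569 − 7(809/13) = 1734/13.
DWL = ½ × 24 × (2742/13 − 1734/13) = 12096/13.

Deadweight loss = 12096/13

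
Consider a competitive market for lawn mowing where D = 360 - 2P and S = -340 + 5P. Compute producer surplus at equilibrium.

Equilibrium: 360 - 2P = -340 + 5P gives P* = 100, Q* = 160.
Supply starts at P = 68 (where S = 0).
PS = ½(100 − 68)(160) = 2560.

Producer surplus = 2560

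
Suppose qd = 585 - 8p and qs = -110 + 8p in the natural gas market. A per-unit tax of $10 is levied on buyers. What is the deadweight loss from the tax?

Pre-tax equilibrium: p* = 43.4375, q* = 237.5.
Tax on buyers shifts demand to qd = 585 − 8(p + 10) = 505 - 8p.
505 - 8p = -110 + 8p gives seller price ps = 38.4375; buyers pay pb = 38.4375 + 10 = 48.4375.
New quantity: q = 585 − 8(48.4375) = 197.5.
DWL = ½ × 10 × (237.5 − 197.5) = 200.

Deadweight loss = 200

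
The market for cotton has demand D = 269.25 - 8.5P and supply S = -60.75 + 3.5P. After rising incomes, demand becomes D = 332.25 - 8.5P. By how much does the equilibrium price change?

ΔP = 5.25

Original equilibrium: P* = 27.5, Q* = 35.5.
New equilibrium: 332.25 - 8.5P = -60.75 + 3.5P, so 393 = 12P and P' = 32.75; Q' = 332.25 − 8.5(32.75) = 53.875.
Change in price: 32.75 − 27.5 = 5.25.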